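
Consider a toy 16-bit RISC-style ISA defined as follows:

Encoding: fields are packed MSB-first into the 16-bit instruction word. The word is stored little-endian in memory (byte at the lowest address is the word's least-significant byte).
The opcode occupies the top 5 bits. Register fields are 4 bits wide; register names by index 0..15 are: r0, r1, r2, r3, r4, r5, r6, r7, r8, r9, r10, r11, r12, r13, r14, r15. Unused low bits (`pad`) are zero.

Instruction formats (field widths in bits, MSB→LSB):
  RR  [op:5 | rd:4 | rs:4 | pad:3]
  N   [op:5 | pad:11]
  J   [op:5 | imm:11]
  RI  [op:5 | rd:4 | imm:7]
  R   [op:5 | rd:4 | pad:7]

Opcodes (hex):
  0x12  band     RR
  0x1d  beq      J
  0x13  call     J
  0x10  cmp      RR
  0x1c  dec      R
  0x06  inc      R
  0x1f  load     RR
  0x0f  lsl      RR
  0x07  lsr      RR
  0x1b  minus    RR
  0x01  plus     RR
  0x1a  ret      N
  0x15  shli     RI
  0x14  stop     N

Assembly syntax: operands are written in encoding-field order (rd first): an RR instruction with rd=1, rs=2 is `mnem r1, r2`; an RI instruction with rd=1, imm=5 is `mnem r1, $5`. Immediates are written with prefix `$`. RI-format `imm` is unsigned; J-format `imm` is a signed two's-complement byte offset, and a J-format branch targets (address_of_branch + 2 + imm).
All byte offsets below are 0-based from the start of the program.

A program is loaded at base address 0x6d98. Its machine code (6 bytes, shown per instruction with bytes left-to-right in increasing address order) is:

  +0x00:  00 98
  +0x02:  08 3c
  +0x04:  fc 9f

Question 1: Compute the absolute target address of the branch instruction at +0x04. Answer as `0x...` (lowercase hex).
off 0x04: read fc 9f as little → 0x9ffc
  op=0x9ffc>>11=0x13 ⇒ call (J)
  [10:0] imm=2044 (s11→-4) = $-4
  target = base 0x6d98 + off 0x04 + 2 + imm -4 = 0x6d9a

0x6d9a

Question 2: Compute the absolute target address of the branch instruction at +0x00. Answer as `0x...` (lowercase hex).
0x6d9a

[00] 00 98 → 0x9800
  top 5b → 0x13 → call [J]
  [10:0] imm=0 = $0
  target = base 0x6d98 + off 0x00 + 2 + imm 0 = 0x6d9a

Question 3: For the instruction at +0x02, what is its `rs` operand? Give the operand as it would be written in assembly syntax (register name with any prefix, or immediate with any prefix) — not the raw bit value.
r1

off 0x02: read 08 3c as little → 0x3c08
  top 5b → 0x7 → lsr [RR]
  rd: (w>>7)&0xf=0x8 → r8
  rs: (w>>3)&0xf=0x1 → r1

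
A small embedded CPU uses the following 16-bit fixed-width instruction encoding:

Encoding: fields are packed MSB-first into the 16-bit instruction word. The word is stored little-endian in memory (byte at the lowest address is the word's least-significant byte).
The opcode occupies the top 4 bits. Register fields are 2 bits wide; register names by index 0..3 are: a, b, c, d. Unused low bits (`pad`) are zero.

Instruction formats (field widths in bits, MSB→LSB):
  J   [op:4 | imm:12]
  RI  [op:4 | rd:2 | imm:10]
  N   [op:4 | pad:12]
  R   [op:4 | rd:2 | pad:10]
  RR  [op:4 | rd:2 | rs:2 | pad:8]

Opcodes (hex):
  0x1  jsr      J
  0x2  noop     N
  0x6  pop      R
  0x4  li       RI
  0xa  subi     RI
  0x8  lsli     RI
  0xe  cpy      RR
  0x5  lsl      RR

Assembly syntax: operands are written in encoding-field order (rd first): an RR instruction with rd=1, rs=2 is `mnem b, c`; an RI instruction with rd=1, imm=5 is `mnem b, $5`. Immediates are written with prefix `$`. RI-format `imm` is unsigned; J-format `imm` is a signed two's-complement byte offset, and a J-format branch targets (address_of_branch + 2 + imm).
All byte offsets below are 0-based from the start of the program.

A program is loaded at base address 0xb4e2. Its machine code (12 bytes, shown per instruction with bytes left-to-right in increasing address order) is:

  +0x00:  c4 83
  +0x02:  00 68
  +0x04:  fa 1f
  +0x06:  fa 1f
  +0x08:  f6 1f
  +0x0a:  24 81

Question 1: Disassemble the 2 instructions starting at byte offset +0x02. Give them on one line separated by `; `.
pop c; jsr $-6

[02] 00 68 → 0x6800
  top 4b → 0x6 → pop [R]
  rd@[11:10]=0x2 ⇒ c
[04] fa 1f → 0x1ffa
  top 4b → 0x1 → jsr [J]
  imm@[11:0]=0xffa (s12→-6) ⇒ $-6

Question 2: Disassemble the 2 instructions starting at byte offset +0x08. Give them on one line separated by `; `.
+0x08: f6 1f ⇒ word 0x1ff6 (little)
  top 4b → 0x1 → jsr [J]
  imm: (w>>0)&0xfff=0xff6 (s12→-10) → $-10
+0x0a: 24 81 ⇒ word 0x8124 (little)
  top 4b → 0x8 → lsli [RI]
  rd: (w>>10)&0x3=0x0 → a
  imm: (w>>0)&0x3ff=0x124 → $292

jsr $-10; lsli a, $292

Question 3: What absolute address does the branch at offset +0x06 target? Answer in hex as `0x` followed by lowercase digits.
0xb4e4

[06] fa 1f → 0x1ffa
  op=0x1ffa>>12=0x1 ⇒ jsr (J)
  [11:0] imm=4090 (s12→-6) = $-6
  target = base 0xb4e2 + off 0x06 + 2 + imm -6 = 0xb4e4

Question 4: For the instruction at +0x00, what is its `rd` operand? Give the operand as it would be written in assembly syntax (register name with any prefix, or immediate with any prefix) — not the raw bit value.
a

[00] c4 83 → 0x83c4
  opcode bits[15:12]=0x8: lsli/RI
  rd: (w>>10)&0x3=0x0 → a
  imm: (w>>0)&0x3ff=0x3c4 → $964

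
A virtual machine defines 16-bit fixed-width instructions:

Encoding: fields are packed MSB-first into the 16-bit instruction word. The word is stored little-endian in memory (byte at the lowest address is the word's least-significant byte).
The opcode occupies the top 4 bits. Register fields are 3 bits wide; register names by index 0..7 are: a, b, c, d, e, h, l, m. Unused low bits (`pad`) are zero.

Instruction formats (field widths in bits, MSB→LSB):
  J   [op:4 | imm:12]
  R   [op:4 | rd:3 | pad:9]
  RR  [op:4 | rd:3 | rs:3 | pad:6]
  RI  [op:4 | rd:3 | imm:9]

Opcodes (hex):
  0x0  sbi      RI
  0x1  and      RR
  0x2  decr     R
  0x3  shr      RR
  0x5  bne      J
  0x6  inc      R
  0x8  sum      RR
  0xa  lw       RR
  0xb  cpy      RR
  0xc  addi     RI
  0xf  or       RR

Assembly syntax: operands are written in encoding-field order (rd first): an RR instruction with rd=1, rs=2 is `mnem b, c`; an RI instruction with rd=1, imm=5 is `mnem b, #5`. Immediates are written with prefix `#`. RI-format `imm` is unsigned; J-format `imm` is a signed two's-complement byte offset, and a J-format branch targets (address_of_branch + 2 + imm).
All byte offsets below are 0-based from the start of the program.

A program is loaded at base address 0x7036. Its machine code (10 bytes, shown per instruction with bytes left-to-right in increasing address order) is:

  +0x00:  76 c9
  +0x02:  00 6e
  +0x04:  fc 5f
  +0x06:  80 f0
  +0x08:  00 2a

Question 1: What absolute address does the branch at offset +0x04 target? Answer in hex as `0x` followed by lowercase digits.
off 0x04: read fc 5f as little → 0x5ffc
  top 4b → 0x5 → bne [J]
  [11:0] imm=4092 (s12→-4) = #-4
  target = base 0x7036 + off 0x04 + 2 + imm -4 = 0x7038

0x7038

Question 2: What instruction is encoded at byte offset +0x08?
decr h

off 0x08: read 00 2a as little → 0x2a00
  top 4b → 0x2 → decr [R]
  [11:9] rd=5 = h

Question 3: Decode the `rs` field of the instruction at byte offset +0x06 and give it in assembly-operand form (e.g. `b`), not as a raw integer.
c

[06] 80 f0 → 0xf080
  opcode bits[15:12]=0xf: or/RR
  rd@[11:9]=0x0 ⇒ a
  rs@[8:6]=0x2 ⇒ c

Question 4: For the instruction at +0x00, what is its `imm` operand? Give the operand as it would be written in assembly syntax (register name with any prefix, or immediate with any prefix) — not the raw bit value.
@+00  little-endian(76 c9) = 0xc976
  op=0xc976>>12=0xc ⇒ addi (RI)
  [11:9] rd=4 = e
  [8:0] imm=374 = #374

#374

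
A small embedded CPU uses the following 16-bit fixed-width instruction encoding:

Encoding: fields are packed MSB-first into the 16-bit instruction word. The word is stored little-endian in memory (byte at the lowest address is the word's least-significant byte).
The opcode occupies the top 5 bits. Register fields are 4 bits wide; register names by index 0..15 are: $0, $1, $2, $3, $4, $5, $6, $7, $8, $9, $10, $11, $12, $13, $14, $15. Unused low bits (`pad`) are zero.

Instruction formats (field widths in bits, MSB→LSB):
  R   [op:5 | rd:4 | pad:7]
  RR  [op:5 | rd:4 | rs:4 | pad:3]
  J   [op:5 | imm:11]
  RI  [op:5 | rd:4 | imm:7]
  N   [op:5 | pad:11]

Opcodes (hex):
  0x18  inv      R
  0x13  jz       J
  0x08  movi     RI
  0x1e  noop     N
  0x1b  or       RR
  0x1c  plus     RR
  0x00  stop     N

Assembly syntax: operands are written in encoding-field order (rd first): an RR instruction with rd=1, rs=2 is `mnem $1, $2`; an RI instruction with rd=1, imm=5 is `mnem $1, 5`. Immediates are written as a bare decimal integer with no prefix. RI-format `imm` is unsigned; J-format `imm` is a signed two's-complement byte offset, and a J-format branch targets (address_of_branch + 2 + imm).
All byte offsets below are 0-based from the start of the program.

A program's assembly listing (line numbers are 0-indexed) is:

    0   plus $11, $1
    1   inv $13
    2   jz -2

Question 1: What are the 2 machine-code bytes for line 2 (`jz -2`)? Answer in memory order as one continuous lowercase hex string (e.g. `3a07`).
2. jz fields op=0x13:5|imm=-2:11 → word 9ffeh → fe 9f

fe9f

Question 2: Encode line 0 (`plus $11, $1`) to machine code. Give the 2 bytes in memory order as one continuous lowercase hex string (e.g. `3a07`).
88e5

line 0 (plus): pack op=0x1c:5|rd=11:4|rs=1:4|pad=0:3 = 0xe588; little→ 88 e5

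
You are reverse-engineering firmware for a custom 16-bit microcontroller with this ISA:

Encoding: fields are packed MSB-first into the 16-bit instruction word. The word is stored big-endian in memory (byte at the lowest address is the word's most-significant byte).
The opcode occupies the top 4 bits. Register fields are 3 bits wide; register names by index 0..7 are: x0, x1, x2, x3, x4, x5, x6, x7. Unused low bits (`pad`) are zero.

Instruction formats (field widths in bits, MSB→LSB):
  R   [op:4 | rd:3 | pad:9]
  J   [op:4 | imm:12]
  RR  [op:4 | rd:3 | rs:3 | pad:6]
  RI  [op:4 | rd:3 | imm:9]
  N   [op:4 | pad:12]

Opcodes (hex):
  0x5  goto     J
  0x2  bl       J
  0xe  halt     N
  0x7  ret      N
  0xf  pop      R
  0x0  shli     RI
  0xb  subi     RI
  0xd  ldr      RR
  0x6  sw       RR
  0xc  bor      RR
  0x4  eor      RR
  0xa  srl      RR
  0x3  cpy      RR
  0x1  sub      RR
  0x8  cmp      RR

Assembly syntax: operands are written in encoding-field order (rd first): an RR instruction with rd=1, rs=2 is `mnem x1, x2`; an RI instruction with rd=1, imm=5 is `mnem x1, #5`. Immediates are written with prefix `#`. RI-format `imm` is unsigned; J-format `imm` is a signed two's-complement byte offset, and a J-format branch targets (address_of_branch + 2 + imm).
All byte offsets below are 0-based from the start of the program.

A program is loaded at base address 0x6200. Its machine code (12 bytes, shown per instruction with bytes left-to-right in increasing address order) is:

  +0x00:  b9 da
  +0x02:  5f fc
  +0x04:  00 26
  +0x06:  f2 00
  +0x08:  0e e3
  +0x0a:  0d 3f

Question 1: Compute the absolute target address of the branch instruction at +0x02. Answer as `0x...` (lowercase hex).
off 0x02: read 5f fc as big → 0x5ffc
  opcode bits[15:12]=0x5: goto/J
  [11:0] imm=4092 (s12→-4) = #-4
  target = base 0x6200 + off 0x02 + 2 + imm -4 = 0x6200

0x6200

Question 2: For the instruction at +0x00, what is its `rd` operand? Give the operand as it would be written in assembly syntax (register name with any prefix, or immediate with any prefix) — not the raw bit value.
off 0x00: read b9 da as big → 0xb9da
  op=0xb9da>>12=0xb ⇒ subi (RI)
  rd: (w>>9)&0x7=0x4 → x4
  imm: (w>>0)&0x1ff=0x1da → #474

x4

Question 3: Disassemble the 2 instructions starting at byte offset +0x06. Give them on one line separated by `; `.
pop x1; shli x7, #227

off 0x06: read f2 00 as big → 0xf200
  opcode bits[15:12]=0xf: pop/R
  [11:9] rd=1 = x1
off 0x08: read 0e e3 as big → 0x0ee3
  opcode bits[15:12]=0x0: shli/RI
  [11:9] rd=7 = x7
  [8:0] imm=227 = #227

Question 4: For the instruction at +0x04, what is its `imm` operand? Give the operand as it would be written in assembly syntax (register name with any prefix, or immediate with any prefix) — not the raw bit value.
+0x04: 00 26 ⇒ word 0x0026 (big)
  opcode bits[15:12]=0x0: shli/RI
  rd@[11:9]=0x0 ⇒ x0
  imm@[8:0]=0x26 ⇒ #38

#38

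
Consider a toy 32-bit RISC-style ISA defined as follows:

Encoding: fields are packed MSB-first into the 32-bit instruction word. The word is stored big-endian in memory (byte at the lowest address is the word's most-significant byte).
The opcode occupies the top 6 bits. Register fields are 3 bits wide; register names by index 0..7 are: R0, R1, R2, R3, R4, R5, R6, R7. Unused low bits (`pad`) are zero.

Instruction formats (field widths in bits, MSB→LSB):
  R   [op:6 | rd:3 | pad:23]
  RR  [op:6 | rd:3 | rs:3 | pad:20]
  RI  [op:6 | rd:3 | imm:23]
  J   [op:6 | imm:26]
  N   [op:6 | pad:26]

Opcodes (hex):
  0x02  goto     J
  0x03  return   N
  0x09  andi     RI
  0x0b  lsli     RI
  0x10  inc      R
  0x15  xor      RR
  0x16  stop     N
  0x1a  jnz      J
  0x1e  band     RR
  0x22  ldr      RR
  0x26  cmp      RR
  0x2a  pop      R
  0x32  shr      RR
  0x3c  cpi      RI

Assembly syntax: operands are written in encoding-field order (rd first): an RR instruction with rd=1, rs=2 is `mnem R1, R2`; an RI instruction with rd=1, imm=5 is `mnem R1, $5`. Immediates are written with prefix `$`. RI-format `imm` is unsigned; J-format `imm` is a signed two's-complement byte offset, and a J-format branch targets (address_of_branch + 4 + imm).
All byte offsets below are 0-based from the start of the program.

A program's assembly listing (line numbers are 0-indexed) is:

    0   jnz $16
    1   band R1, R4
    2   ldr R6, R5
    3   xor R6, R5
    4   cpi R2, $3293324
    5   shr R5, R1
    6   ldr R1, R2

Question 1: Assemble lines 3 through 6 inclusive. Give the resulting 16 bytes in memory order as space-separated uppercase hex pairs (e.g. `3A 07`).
line 3 (xor): pack op=0x15:6|rd=6:3|rs=5:3|pad=0:20 = 0x57500000; big→ 57 50 00 00
line 4 (cpi): pack op=0x3c:6|rd=2:3|imm=3293324:23 = 0xf132408c; big→ f1 32 40 8c
line 5 (shr): pack op=0x32:6|rd=5:3|rs=1:3|pad=0:20 = 0xca900000; big→ ca 90 00 00
line 6 (ldr): pack op=0x22:6|rd=1:3|rs=2:3|pad=0:20 = 0x88a00000; big→ 88 a0 00 00

57 50 00 00 F1 32 40 8C CA 90 00 00 88 A0 00 00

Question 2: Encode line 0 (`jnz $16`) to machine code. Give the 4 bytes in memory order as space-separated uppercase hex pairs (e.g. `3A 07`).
L0: jnz op=0x1a:6|imm=16:26 ⇒ 0x68000010 ⇒ big 68 00 00 10

68 00 00 10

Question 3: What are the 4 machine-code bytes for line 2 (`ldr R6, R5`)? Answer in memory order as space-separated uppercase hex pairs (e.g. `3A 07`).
8B 50 00 00

line 2 (ldr): pack op=0x22:6|rd=6:3|rs=5:3|pad=0:20 = 0x8b500000; big→ 8b 50 00 00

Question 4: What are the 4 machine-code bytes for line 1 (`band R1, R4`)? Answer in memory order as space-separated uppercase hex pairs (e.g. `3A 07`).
78 C0 00 00

L1: band op=0x1e:6|rd=1:3|rs=4:3|pad=0:20 ⇒ 0x78c00000 ⇒ big 78 c0 00 00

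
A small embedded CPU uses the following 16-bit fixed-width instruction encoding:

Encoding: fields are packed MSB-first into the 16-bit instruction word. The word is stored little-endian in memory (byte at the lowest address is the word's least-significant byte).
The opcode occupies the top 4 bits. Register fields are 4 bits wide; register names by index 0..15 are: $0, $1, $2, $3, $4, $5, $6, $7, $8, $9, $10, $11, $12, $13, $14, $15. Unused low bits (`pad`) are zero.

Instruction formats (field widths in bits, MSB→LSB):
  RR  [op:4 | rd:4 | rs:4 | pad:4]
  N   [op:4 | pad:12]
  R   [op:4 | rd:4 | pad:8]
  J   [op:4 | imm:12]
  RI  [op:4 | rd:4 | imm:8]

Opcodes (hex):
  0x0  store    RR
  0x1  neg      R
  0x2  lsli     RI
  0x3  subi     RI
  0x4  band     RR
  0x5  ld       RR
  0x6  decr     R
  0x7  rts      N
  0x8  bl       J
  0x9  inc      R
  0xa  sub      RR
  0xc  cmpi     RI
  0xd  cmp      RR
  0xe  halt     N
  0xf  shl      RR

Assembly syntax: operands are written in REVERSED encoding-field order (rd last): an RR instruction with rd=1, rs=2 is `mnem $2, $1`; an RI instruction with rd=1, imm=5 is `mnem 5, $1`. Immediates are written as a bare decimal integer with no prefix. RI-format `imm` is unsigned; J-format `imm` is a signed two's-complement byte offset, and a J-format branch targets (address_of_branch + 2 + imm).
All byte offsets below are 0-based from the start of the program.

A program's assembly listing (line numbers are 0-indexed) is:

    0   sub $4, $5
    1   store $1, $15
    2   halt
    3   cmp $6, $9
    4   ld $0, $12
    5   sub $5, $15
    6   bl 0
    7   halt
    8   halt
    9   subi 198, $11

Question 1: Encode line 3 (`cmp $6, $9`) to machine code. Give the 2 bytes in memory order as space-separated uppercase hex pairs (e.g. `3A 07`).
line 3 (cmp): pack op=0xd:4|rd=9:4|rs=6:4|pad=0:4 = 0xd960; little→ 60 d9

60 D9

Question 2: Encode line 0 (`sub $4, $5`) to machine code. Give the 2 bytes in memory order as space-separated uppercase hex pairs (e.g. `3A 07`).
L0: sub op=0xa:4|rd=5:4|rs=4:4|pad=0:4 ⇒ 0xa540 ⇒ little 40 a5

40 A5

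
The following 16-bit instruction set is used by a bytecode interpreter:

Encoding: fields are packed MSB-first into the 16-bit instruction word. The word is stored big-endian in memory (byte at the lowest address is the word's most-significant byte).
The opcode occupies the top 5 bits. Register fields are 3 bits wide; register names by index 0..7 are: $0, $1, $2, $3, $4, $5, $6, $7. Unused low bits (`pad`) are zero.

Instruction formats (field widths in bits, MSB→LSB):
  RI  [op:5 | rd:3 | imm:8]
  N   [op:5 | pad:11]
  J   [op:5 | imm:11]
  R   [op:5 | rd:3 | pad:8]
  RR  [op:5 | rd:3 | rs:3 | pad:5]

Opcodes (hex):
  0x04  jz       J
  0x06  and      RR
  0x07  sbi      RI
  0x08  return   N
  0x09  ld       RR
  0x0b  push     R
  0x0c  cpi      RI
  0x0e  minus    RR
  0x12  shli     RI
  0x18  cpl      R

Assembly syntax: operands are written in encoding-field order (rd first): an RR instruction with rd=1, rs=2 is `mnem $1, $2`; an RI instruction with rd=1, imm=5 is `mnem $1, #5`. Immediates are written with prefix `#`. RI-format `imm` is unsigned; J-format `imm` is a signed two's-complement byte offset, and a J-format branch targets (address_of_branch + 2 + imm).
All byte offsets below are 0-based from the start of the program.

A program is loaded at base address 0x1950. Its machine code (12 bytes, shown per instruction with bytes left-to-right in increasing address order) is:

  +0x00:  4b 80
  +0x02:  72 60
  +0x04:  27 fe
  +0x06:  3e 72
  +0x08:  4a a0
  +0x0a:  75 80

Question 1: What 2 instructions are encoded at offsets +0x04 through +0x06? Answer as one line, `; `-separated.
jz #-2; sbi $6, #114

off 0x04: read 27 fe as big → 0x27fe
  opcode bits[15:11]=0x4: jz/J
  imm@[10:0]=0x7fe (s11→-2) ⇒ #-2
off 0x06: read 3e 72 as big → 0x3e72
  opcode bits[15:11]=0x7: sbi/RI
  rd@[10:8]=0x6 ⇒ $6
  imm@[7:0]=0x72 ⇒ #114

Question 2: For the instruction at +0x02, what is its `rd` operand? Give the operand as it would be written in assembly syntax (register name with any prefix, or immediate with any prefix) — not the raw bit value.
[02] 72 60 → 0x7260
  op=0x7260>>11=0xe ⇒ minus (RR)
  rd: (w>>8)&0x7=0x2 → $2
  rs: (w>>5)&0x7=0x3 → $3

$2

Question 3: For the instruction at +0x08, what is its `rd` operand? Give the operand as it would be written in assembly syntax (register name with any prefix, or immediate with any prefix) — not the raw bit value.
$2

[08] 4a a0 → 0x4aa0
  op=0x4aa0>>11=0x9 ⇒ ld (RR)
  rd: (w>>8)&0x7=0x2 → $2
  rs: (w>>5)&0x7=0x5 → $5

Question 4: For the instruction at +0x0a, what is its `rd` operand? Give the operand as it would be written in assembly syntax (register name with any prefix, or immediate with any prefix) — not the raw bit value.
+0x0a: 75 80 ⇒ word 0x7580 (big)
  top 5b → 0xe → minus [RR]
  rd: (w>>8)&0x7=0x5 → $5
  rs: (w>>5)&0x7=0x4 → $4

$5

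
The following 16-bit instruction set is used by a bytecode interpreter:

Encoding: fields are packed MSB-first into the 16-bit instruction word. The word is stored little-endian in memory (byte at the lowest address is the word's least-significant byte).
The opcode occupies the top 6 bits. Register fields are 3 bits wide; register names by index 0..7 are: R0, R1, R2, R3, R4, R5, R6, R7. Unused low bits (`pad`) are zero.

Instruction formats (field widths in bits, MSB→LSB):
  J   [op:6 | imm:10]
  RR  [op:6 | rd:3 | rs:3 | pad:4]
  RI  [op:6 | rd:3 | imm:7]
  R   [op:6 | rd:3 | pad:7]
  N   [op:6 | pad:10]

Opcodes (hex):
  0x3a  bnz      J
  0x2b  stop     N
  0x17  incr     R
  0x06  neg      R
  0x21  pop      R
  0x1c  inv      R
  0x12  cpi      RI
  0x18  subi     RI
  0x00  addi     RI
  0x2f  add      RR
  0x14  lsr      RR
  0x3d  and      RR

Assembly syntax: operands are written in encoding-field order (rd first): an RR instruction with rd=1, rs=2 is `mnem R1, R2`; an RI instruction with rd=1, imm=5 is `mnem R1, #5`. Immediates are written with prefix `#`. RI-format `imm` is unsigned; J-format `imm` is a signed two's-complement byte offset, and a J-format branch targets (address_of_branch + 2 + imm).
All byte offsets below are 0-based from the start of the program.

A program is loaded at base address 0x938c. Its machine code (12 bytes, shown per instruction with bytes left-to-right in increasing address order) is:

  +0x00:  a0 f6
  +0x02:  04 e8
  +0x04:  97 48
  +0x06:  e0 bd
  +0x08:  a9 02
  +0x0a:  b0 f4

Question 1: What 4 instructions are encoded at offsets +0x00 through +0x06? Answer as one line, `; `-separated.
and R5, R2; bnz #4; cpi R1, #23; add R3, R6

off 0x00: read a0 f6 as little → 0xf6a0
  op=0xf6a0>>10=0x3d ⇒ and (RR)
  rd@[9:7]=0x5 ⇒ R5
  rs@[6:4]=0x2 ⇒ R2
off 0x02: read 04 e8 as little → 0xe804
  op=0xe804>>10=0x3a ⇒ bnz (J)
  imm@[9:0]=0x4 ⇒ #4
off 0x04: read 97 48 as little → 0x4897
  op=0x4897>>10=0x12 ⇒ cpi (RI)
  rd@[9:7]=0x1 ⇒ R1
  imm@[6:0]=0x17 ⇒ #23
off 0x06: read e0 bd as little → 0xbde0
  op=0xbde0>>10=0x2f ⇒ add (RR)
  rd@[9:7]=0x3 ⇒ R3
  rs@[6:4]=0x6 ⇒ R6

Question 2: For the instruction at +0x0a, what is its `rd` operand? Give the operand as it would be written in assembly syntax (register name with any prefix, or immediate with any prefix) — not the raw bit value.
R1

+0x0a: b0 f4 ⇒ word 0xf4b0 (little)
  top 6b → 0x3d → and [RR]
  [9:7] rd=1 = R1
  [6:4] rs=3 = R3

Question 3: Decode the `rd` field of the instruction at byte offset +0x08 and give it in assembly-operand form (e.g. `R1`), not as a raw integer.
R5

@+08  little-endian(a9 02) = 0x02a9
  opcode bits[15:10]=0x0: addi/RI
  rd@[9:7]=0x5 ⇒ R5
  imm@[6:0]=0x29 ⇒ #41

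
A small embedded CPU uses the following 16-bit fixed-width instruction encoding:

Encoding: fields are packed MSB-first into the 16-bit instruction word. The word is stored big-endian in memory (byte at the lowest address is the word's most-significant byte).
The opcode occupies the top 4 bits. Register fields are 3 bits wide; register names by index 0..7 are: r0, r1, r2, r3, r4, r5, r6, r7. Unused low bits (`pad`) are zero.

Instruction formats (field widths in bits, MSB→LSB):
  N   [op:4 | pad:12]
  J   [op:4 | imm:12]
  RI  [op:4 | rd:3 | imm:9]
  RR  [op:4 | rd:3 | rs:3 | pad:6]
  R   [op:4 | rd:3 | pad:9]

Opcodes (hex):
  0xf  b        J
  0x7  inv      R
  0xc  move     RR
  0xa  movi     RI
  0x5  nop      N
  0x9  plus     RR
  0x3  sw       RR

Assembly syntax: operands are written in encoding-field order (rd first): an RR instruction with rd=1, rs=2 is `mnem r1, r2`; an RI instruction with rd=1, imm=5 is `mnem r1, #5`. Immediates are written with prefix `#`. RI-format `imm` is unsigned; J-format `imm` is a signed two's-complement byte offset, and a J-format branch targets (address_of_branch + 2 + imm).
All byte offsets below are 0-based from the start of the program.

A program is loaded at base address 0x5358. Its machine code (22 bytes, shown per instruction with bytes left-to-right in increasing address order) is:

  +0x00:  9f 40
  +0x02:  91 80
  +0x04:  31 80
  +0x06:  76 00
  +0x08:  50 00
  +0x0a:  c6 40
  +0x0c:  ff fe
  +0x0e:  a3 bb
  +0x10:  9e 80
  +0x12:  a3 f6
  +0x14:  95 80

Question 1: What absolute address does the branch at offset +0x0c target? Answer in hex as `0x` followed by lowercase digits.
0x5364

+0x0c: ff fe ⇒ word 0xfffe (big)
  op=0xfffe>>12=0xf ⇒ b (J)
  imm@[11:0]=0xffe (s12→-2) ⇒ #-2
  target = base 0x5358 + off 0x0c + 2 + imm -2 = 0x5364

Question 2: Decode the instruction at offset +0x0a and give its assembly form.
[0a] c6 40 → 0xc640
  op=0xc640>>12=0xc ⇒ move (RR)
  rd@[11:9]=0x3 ⇒ r3
  rs@[8:6]=0x1 ⇒ r1

move r3, r1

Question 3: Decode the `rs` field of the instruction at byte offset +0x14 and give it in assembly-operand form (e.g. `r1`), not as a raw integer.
r6

[14] 95 80 → 0x9580
  top 4b → 0x9 → plus [RR]
  rd: (w>>9)&0x7=0x2 → r2
  rs: (w>>6)&0x7=0x6 → r6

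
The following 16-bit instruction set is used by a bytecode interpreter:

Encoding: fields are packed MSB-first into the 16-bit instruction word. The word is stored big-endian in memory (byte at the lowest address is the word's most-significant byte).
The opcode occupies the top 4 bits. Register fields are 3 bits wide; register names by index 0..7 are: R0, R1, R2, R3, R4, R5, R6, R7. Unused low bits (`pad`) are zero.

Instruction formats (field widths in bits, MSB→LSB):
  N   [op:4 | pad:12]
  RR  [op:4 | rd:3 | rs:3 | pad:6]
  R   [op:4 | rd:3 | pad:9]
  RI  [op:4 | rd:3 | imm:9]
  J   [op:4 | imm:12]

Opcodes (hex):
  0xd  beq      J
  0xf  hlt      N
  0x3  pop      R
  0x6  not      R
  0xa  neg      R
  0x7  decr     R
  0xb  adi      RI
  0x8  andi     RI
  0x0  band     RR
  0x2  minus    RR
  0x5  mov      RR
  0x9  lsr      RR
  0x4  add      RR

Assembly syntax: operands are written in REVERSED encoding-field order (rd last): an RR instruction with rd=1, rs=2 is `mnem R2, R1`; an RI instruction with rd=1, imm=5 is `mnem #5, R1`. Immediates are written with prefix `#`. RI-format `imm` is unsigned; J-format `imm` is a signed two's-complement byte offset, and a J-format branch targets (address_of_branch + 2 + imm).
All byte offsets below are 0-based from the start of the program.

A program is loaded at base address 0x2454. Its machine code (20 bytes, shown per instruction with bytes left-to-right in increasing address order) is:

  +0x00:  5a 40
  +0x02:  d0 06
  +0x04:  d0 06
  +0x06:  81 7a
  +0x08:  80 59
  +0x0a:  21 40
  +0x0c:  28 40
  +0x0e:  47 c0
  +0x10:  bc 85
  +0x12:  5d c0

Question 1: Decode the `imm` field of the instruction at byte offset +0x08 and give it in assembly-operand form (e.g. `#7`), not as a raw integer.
#89

@+08  big-endian(80 59) = 0x8059
  opcode bits[15:12]=0x8: andi/RI
  [11:9] rd=0 = R0
  [8:0] imm=89 = #89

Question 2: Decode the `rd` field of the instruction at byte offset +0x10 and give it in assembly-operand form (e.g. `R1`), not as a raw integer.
R6

+0x10: bc 85 ⇒ word 0xbc85 (big)
  top 4b → 0xb → adi [RI]
  rd@[11:9]=0x6 ⇒ R6
  imm@[8:0]=0x85 ⇒ #133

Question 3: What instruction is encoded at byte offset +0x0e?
add R7, R3

[0e] 47 c0 → 0x47c0
  opcode bits[15:12]=0x4: add/RR
  [11:9] rd=3 = R3
  [8:6] rs=7 = R7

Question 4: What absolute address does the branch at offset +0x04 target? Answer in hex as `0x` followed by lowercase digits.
+0x04: d0 06 ⇒ word 0xd006 (big)
  top 4b → 0xd → beq [J]
  [11:0] imm=6 = #6
  target = base 0x2454 + off 0x04 + 2 + imm 6 = 0x2460

0x2460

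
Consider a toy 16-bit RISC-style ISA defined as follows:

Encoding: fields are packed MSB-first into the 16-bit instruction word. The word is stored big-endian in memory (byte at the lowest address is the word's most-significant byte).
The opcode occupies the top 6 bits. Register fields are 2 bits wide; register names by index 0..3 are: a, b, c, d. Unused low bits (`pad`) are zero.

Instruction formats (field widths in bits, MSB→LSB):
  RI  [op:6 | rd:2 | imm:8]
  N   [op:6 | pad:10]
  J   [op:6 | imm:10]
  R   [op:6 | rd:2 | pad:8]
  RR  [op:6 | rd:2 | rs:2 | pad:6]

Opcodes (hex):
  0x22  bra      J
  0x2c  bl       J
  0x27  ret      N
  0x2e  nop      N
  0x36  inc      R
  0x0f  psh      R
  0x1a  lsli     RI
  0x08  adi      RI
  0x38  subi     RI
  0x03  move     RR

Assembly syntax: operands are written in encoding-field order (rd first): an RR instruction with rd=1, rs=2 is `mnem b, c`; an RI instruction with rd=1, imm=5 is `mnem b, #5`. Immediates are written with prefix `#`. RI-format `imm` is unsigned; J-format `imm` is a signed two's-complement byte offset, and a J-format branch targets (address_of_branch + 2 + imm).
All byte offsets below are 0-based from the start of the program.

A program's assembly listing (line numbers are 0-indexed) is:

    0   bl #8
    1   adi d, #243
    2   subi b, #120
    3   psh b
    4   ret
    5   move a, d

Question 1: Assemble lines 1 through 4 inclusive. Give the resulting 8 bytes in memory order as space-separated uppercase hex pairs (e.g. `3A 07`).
line 1 (adi): pack op=0x8:6|rd=3:2|imm=243:8 = 0x23f3; big→ 23 f3
line 2 (subi): pack op=0x38:6|rd=1:2|imm=120:8 = 0xe178; big→ e1 78
line 3 (psh): pack op=0xf:6|rd=1:2|pad=0:8 = 0x3d00; big→ 3d 00
line 4 (ret): pack op=0x27:6|pad=0:10 = 0x9c00; big→ 9c 00

23 F3 E1 78 3D 00 9C 00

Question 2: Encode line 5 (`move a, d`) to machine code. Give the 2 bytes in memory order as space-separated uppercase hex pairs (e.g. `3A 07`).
0C C0

L5: move op=0x3:6|rd=0:2|rs=3:2|pad=0:6 ⇒ 0x0cc0 ⇒ big 0c c0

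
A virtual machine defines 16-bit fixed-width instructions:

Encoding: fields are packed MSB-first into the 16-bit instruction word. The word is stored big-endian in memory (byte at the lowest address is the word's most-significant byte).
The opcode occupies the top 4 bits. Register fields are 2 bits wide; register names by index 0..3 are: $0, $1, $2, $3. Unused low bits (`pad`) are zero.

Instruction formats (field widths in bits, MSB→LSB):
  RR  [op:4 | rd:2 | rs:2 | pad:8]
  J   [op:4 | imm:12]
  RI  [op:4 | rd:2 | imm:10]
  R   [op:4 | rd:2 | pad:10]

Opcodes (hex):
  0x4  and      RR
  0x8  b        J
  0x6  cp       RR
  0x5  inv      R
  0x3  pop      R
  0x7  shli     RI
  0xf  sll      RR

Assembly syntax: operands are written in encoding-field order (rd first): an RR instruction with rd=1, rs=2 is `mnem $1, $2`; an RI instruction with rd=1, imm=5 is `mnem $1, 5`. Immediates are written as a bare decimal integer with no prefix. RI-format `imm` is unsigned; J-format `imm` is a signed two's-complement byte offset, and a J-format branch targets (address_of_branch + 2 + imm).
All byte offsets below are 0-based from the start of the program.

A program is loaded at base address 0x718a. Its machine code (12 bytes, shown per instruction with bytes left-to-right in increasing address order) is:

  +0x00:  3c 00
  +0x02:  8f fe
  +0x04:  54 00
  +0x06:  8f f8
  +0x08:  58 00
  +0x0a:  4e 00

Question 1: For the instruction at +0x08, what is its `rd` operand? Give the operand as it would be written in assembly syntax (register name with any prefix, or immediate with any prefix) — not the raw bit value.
+0x08: 58 00 ⇒ word 0x5800 (big)
  opcode bits[15:12]=0x5: inv/R
  [11:10] rd=2 = $2

$2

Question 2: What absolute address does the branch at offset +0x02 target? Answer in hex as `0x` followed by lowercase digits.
0x718c

off 0x02: read 8f fe as big → 0x8ffe
  op=0x8ffe>>12=0x8 ⇒ b (J)
  imm: (w>>0)&0xfff=0xffe (s12→-2) → -2
  target = base 0x718a + off 0x02 + 2 + imm -2 = 0x718c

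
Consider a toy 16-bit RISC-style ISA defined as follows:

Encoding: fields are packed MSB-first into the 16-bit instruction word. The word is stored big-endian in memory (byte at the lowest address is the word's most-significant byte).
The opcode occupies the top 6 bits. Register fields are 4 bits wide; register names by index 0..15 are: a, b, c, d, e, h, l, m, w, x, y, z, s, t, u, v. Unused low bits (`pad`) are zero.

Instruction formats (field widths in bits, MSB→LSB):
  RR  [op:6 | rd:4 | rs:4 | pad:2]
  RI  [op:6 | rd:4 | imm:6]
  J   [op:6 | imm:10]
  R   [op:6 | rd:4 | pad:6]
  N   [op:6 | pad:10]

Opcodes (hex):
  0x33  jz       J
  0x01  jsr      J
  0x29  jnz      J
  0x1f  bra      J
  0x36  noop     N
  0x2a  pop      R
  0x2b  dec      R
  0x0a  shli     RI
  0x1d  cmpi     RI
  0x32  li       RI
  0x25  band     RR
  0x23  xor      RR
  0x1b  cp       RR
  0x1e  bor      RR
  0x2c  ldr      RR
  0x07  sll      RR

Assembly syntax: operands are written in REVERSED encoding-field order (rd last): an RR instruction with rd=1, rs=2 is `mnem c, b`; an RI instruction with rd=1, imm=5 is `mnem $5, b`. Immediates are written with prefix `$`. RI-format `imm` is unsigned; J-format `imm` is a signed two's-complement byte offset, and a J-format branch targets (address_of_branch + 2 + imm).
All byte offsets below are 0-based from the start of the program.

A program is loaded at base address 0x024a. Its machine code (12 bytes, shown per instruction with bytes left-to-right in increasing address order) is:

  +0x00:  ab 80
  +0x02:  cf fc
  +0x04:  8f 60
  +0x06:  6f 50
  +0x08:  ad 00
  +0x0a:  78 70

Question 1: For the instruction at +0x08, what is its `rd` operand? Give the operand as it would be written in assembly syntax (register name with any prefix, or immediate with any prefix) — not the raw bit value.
e

[08] ad 00 → 0xad00
  top 6b → 0x2b → dec [R]
  rd@[9:6]=0x4 ⇒ e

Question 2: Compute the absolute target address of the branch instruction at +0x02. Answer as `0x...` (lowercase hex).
0x024a

@+02  big-endian(cf fc) = 0xcffc
  op=0xcffc>>10=0x33 ⇒ jz (J)
  imm@[9:0]=0x3fc (s10→-4) ⇒ $-4
  target = base 0x024a + off 0x02 + 2 + imm -4 = 0x024a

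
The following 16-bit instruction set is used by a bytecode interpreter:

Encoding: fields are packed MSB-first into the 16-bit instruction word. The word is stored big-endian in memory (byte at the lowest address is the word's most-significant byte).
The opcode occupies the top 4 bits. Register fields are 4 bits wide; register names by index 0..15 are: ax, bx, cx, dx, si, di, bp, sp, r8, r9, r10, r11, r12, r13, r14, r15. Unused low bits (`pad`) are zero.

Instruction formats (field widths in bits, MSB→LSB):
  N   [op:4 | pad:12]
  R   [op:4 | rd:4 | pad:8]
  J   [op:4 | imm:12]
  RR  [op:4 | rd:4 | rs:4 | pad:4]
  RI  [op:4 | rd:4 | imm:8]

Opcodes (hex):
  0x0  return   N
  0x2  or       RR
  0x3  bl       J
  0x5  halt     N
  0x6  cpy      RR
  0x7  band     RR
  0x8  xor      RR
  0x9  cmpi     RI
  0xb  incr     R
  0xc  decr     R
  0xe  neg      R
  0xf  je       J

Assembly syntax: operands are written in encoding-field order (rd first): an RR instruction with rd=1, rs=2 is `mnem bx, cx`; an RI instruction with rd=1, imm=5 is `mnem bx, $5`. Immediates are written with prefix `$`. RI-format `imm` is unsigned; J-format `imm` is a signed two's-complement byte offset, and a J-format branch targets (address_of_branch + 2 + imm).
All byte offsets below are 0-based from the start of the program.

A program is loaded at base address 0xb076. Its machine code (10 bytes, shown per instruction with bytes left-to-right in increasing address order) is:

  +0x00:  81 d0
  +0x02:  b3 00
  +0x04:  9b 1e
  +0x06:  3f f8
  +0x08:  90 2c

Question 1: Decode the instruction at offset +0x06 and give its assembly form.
bl $-8

off 0x06: read 3f f8 as big → 0x3ff8
  top 4b → 0x3 → bl [J]
  imm@[11:0]=0xff8 (s12→-8) ⇒ $-8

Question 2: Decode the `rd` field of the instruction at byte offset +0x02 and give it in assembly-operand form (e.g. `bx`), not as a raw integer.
@+02  big-endian(b3 00) = 0xb300
  op=0xb300>>12=0xb ⇒ incr (R)
  rd: (w>>8)&0xf=0x3 → dx

dx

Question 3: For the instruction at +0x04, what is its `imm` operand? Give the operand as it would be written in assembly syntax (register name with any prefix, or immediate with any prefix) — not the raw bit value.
off 0x04: read 9b 1e as big → 0x9b1e
  op=0x9b1e>>12=0x9 ⇒ cmpi (RI)
  rd: (w>>8)&0xf=0xb → r11
  imm: (w>>0)&0xff=0x1e → $30

$30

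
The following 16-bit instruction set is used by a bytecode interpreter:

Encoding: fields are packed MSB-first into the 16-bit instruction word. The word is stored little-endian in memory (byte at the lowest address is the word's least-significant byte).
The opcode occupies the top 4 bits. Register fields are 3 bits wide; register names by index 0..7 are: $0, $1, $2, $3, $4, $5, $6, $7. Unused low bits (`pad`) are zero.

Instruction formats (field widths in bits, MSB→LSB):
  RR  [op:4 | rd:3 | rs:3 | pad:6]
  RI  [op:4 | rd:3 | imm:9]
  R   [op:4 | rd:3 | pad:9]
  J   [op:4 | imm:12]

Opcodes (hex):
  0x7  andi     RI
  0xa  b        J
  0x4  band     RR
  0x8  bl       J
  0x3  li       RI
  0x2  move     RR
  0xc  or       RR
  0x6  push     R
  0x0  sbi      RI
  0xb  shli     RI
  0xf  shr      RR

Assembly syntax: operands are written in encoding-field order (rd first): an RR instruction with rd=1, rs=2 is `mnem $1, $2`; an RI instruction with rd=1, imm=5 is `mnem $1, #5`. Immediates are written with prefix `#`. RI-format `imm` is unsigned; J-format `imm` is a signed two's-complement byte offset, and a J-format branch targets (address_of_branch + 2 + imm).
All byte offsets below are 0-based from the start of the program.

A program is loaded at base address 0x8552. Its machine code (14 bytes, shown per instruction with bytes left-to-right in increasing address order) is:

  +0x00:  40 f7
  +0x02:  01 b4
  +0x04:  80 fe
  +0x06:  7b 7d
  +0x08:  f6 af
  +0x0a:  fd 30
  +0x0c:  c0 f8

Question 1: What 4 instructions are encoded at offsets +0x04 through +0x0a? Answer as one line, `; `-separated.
[04] 80 fe → 0xfe80
  top 4b → 0xf → shr [RR]
  rd@[11:9]=0x7 ⇒ $7
  rs@[8:6]=0x2 ⇒ $2
[06] 7b 7d → 0x7d7b
  top 4b → 0x7 → andi [RI]
  rd@[11:9]=0x6 ⇒ $6
  imm@[8:0]=0x17b ⇒ #379
[08] f6 af → 0xaff6
  top 4b → 0xa → b [J]
  imm@[11:0]=0xff6 (s12→-10) ⇒ #-10
[0a] fd 30 → 0x30fd
  top 4b → 0x3 → li [RI]
  rd@[11:9]=0x0 ⇒ $0
  imm@[8:0]=0xfd ⇒ #253

shr $7, $2; andi $6, #379; b #-10; li $0, #253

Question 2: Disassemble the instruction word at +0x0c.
shr $4, $3

off 0x0c: read c0 f8 as little → 0xf8c0
  op=0xf8c0>>12=0xf ⇒ shr (RR)
  rd@[11:9]=0x4 ⇒ $4
  rs@[8:6]=0x3 ⇒ $3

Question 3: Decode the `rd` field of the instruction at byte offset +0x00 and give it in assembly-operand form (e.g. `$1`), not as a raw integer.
@+00  little-endian(40 f7) = 0xf740
  top 4b → 0xf → shr [RR]
  rd@[11:9]=0x3 ⇒ $3
  rs@[8:6]=0x5 ⇒ $5

$3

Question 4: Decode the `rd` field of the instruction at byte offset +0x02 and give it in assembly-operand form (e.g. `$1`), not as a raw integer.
@+02  little-endian(01 b4) = 0xb401
  top 4b → 0xb → shli [RI]
  [11:9] rd=2 = $2
  [8:0] imm=1 = #1

$2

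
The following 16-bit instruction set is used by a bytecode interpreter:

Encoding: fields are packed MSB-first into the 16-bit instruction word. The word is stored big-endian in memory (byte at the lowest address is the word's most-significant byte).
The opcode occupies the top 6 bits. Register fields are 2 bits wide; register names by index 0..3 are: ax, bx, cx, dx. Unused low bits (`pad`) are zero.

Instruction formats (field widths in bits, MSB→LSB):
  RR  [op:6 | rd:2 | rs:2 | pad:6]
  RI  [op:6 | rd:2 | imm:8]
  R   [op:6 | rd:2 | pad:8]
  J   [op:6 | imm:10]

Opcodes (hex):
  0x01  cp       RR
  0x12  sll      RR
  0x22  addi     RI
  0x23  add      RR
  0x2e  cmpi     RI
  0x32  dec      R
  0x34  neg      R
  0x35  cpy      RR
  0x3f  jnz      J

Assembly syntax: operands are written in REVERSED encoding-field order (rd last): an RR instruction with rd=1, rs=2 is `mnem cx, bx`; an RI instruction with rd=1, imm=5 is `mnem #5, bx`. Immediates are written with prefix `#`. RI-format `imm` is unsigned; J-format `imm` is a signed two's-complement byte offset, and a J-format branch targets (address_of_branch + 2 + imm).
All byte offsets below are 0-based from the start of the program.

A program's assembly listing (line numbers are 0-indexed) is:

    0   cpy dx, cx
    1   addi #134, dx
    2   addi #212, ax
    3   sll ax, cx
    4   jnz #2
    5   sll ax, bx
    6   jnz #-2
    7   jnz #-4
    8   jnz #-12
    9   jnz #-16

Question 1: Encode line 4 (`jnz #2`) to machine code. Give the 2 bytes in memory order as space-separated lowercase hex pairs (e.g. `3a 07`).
4. jnz fields op=0x3f:6|imm=2:10 → word fc02h → fc 02

fc 02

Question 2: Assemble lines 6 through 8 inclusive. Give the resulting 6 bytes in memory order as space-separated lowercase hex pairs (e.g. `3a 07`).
ff fe ff fc ff f4

line 6 (jnz): pack op=0x3f:6|imm=-2:10 = 0xfffe; big→ ff fe
line 7 (jnz): pack op=0x3f:6|imm=-4:10 = 0xfffc; big→ ff fc
line 8 (jnz): pack op=0x3f:6|imm=-12:10 = 0xfff4; big→ ff f4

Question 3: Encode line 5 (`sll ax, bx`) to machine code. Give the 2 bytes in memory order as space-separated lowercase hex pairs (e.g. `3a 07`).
line 5 (sll): pack op=0x12:6|rd=1:2|rs=0:2|pad=0:6 = 0x4900; big→ 49 00

49 00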